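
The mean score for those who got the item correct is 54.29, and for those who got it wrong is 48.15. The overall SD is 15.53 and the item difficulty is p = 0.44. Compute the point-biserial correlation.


q = 1 - p = 0.56
rpb = ((M1 - M0) / SD) * sqrt(p * q)
rpb = ((54.29 - 48.15) / 15.53) * sqrt(0.44 * 0.56)
rpb = 0.1963

0.1963


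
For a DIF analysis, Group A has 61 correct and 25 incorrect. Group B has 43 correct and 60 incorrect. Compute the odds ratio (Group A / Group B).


Odds_A = 61/25 = 2.44
Odds_B = 43/60 = 0.7167
OR = Odds_A / Odds_B = 2.44 / 0.7167
Exactly, OR = (61 * 60) / (25 * 43) = 3660 / 1075
OR = 3.4047

3.4047


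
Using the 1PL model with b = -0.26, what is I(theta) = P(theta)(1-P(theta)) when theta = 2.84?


P = 1/(1+exp(-(2.84--0.26))) = 0.9569
I = P*(1-P) = 0.9569 * 0.0431
I = 0.0412

0.0412


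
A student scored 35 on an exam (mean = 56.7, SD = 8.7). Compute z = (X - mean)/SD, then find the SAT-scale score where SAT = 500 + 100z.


z = (X - mean) / SD = (35 - 56.7) / 8.7
z = -21.7 / 8.7
z = -2.4943
SAT-scale = SAT = 500 + 100z
Carry z at full precision (z = -21.7 / 8.7) into the conversion:
SAT-scale = 500 + 100 * (-21.7 / 8.7) = 500 + -2170 / 8.7
SAT-scale = 500 + -249.4253
SAT-scale = 250.5747

250.5747


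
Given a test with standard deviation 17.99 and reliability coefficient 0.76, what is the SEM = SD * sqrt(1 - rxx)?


SEM = SD * sqrt(1 - rxx)
SEM = 17.99 * sqrt(1 - 0.76)
SEM = 17.99 * sqrt(0.24) = 17.99 * 0.489898
SEM = 8.8133

8.8133


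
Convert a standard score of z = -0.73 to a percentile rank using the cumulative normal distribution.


CDF(z) = 0.5 * (1 + erf(z/sqrt(2)))
erf(-0.5162) = -0.5346
CDF = 0.2327
Percentile rank = 0.2327 * 100 = 23.27

23.27


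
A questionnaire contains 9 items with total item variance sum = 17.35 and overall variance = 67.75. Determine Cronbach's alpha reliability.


alpha = (k/(k-1)) * (1 - sum(si^2)/s_total^2)
= (9/8) * (1 - 17.35/67.75)
alpha = 0.8369

0.8369


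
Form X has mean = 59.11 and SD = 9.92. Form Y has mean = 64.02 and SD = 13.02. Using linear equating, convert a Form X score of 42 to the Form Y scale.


slope = SD_Y / SD_X = 13.02 / 9.92 ~ 1.3125
intercept = mean_Y - slope * mean_X = 64.02 - (13.02 / 9.92) * 59.11 ~ -13.5619
Y = slope * X + intercept. To avoid rounding drift from the rounded slope/intercept, evaluate the equivalent form Y = mean_Y + SD_Y * (X - mean_X) / SD_X at full precision:
Y = 64.02 + 13.02 * (42 - 59.11) / 9.92
Y = 64.02 - 13.02 * 17.11 / 9.92
Y = 64.02 - 222.7722 / 9.92
Y = 64.02 - 22.4569
Y = 41.5631

41.5631


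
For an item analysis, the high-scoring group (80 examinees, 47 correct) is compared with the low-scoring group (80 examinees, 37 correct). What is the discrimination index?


p_upper = 47/80 = 0.5875
p_lower = 37/80 = 0.4625
D = 0.5875 - 0.4625 = 0.125

0.125


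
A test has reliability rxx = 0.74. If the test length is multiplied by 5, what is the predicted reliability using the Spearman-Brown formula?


r_new = (n * rxx) / (1 + (n-1) * rxx)
r_new = (5 * 0.74) / (1 + 4 * 0.74)
r_new = 3.7 / 3.96
r_new = 0.9343

0.9343


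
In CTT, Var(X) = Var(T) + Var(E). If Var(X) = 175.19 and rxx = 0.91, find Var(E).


var_true = rxx * var_obs = 0.91 * 175.19 = 159.4229
var_error = var_obs - var_true
var_error = 175.19 - 159.4229
var_error = 15.7671

15.7671


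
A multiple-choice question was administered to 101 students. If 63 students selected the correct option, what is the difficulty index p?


Item difficulty p = number correct / total examinees
p = 63 / 101
p = 0.6238

0.6238


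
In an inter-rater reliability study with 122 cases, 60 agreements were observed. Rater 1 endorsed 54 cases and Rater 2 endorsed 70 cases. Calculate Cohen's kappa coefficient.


P_o = 60/122 = 0.491803
P_e = (54*70 + 68*52) / 14884 = 0.491535
kappa = (P_o - P_e) / (1 - P_e)
kappa = (0.491803 - 0.491535) / (1 - 0.491535)
kappa = 0.0005

0.0005


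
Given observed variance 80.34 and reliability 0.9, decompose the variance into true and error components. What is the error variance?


var_true = rxx * var_obs = 0.9 * 80.34 = 72.306
var_error = var_obs - var_true
var_error = 80.34 - 72.306
var_error = 8.034

8.034


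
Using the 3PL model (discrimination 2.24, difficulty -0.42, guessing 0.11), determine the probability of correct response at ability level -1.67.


logit = 2.24*(-1.67 - -0.42) = -2.8
P* = 1/(1 + exp(--2.8)) = 0.0573
P = 0.11 + (1 - 0.11) * 0.0573
P = 0.161

0.161


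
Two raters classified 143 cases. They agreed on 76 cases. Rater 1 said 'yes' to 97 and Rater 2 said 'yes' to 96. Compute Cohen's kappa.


P_o = 76/143 = 0.531469
P_e = (97*96 + 46*47) / 20449 = 0.561103
kappa = (P_o - P_e) / (1 - P_e)
kappa = (0.531469 - 0.561103) / (1 - 0.561103)
kappa = -0.0675

-0.0675


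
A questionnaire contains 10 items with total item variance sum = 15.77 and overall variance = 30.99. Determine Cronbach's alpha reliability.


alpha = (k/(k-1)) * (1 - sum(si^2)/s_total^2)
= (10/9) * (1 - 15.77/30.99)
alpha = 0.5457

0.5457


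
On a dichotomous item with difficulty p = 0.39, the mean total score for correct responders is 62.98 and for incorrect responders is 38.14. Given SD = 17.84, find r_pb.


q = 1 - p = 0.61
rpb = ((M1 - M0) / SD) * sqrt(p * q)
rpb = ((62.98 - 38.14) / 17.84) * sqrt(0.39 * 0.61)
rpb = 0.6791

0.6791


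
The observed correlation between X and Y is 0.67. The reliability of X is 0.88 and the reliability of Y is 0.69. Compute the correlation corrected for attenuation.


r_corrected = rxy / sqrt(rxx * ryy)
= 0.67 / sqrt(0.88 * 0.69)
= 0.67 / sqrt(0.6072)
= 0.67 / 0.77923
r_corrected = 0.8598

0.8598


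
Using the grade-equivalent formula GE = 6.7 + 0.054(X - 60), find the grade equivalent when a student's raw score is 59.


raw - median = 59 - 60 = -1
slope * diff = 0.054 * -1 = -0.054
GE = 6.7 + -0.054
GE = 6.646

6.646


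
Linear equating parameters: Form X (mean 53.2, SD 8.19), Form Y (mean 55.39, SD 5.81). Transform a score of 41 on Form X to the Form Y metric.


slope = SD_Y / SD_X = 5.81 / 8.19 ~ 0.7094
intercept = mean_Y - slope * mean_X = 55.39 - (5.81 / 8.19) * 53.2 ~ 17.6498
Y = slope * X + intercept. To avoid rounding drift from the rounded slope/intercept, evaluate the equivalent form Y = mean_Y + SD_Y * (X - mean_X) / SD_X at full precision:
Y = 55.39 + 5.81 * (41 - 53.2) / 8.19
Y = 55.39 - 5.81 * 12.2 / 8.19
Y = 55.39 - 70.882 / 8.19
Y = 55.39 - 8.6547
Y = 46.7353

46.7353


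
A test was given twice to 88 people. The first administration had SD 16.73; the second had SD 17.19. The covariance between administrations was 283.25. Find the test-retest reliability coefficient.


r = cov(X,Y) / (SD_X * SD_Y)
r = 283.25 / (16.73 * 17.19)
r = 283.25 / 287.5887
r = 0.9849

0.9849


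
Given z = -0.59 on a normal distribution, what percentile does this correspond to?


CDF(z) = 0.5 * (1 + erf(z/sqrt(2)))
erf(-0.4172) = -0.4448
CDF = 0.2776
Percentile rank = 0.2776 * 100 = 27.76

27.76


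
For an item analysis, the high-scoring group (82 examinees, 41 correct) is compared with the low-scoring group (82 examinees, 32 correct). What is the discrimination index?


p_upper = 41/82 = 0.5
p_lower = 32/82 = 0.3902
D = 0.5 - 0.3902 = 0.1098

0.1098


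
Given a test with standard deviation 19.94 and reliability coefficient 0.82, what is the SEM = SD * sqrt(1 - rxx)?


SEM = SD * sqrt(1 - rxx)
SEM = 19.94 * sqrt(1 - 0.82)
SEM = 19.94 * sqrt(0.18) = 19.94 * 0.424264
SEM = 8.4598

8.4598


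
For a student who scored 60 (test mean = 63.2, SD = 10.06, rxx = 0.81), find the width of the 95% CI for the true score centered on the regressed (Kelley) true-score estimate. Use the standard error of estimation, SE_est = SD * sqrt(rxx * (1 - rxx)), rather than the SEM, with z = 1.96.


True score estimate = 0.81*60 + 0.19*63.2 = 60.608
SE_est = SD * sqrt(rxx * (1 - rxx)) = 10.06 * sqrt(0.81 * 0.19) = 10.06 * sqrt(0.1539) = 3.946547
CI = T_est +/- z * SE_est, so width = 2 * z * SE_est = 2 * 1.96 * 3.946547
Width = 15.4705

15.4705


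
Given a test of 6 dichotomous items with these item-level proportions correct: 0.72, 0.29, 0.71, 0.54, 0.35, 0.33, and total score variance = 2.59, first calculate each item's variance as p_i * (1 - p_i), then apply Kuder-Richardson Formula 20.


For each item, compute p_i * q_i:
  Item 1: 0.72 * 0.28 = 0.2016
  Item 2: 0.29 * 0.71 = 0.2059
  Item 3: 0.71 * 0.29 = 0.2059
  Item 4: 0.54 * 0.46 = 0.2484
  Item 5: 0.35 * 0.65 = 0.2275
  Item 6: 0.33 * 0.67 = 0.2211
Sum(p_i * q_i) = 0.2016 + 0.2059 + 0.2059 + 0.2484 + 0.2275 + 0.2211 = 1.3104
KR-20 = (k/(k-1)) * (1 - Sum(p_i*q_i) / Var_total)
= (6/5) * (1 - 1.3104/2.59)
= 1.2 * 0.4941
KR-20 = 0.5929

0.5929


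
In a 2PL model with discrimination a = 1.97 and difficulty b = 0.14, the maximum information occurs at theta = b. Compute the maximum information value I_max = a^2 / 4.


For 2PL, max info at theta = b = 0.14
I_max = a^2 / 4 = 1.97^2 / 4
= 3.8809 / 4
I_max = 0.9702

0.9702


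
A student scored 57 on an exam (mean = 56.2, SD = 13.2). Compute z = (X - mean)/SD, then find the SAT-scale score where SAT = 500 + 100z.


z = (X - mean) / SD = (57 - 56.2) / 13.2
z = 0.8 / 13.2
z = 0.0606
SAT-scale = SAT = 500 + 100z
Carry z at full precision (z = 0.8 / 13.2) into the conversion:
SAT-scale = 500 + 100 * (0.8 / 13.2) = 500 + 80 / 13.2
SAT-scale = 500 + 6.0606
SAT-scale = 506.0606

506.0606


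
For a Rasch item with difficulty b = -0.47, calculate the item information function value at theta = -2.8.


P = 1/(1+exp(-(-2.8--0.47))) = 0.0887
I = P*(1-P) = 0.0887 * 0.9113
I = 0.0808

0.0808


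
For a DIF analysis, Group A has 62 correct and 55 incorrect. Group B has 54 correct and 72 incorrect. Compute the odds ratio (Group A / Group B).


Odds_A = 62/55 = 1.1273
Odds_B = 54/72 = 0.75
OR = Odds_A / Odds_B = 1.1273 / 0.75
Exactly, OR = (62 * 72) / (55 * 54) = 4464 / 2970
OR = 1.503

1.503


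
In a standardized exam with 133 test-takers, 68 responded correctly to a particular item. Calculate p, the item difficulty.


Item difficulty p = number correct / total examinees
p = 68 / 133
p = 0.5113

0.5113


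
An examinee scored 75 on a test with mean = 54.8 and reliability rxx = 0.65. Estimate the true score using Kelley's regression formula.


T_est = rxx * X + (1 - rxx) * mean
T_est = 0.65 * 75 + 0.35 * 54.8
T_est = 48.75 + 19.18
T_est = 67.93

67.93


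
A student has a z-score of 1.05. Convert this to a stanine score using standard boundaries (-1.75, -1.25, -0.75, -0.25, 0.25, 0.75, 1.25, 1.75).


Stanine boundaries: [-1.75, -1.25, -0.75, -0.25, 0.25, 0.75, 1.25, 1.75]
z = 1.05
Check each boundary:
  z >= -1.75 -> could be stanine 2
  z >= -1.25 -> could be stanine 3
  z >= -0.75 -> could be stanine 4
  z >= -0.25 -> could be stanine 5
  z >= 0.25 -> could be stanine 6
  z >= 0.75 -> could be stanine 7
  z < 1.25
  z < 1.75
Highest qualifying boundary gives stanine = 7

7


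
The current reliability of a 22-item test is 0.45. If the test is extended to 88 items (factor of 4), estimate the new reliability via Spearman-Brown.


r_new = (n * rxx) / (1 + (n-1) * rxx)
r_new = (4 * 0.45) / (1 + 3 * 0.45)
r_new = 1.8 / 2.35
r_new = 0.766

0.766


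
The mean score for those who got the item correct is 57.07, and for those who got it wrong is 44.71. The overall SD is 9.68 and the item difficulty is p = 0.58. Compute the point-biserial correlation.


q = 1 - p = 0.42
rpb = ((M1 - M0) / SD) * sqrt(p * q)
rpb = ((57.07 - 44.71) / 9.68) * sqrt(0.58 * 0.42)
rpb = 0.6302

0.6302


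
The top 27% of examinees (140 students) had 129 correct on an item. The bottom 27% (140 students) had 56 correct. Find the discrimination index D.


p_upper = 129/140 = 0.9214
p_lower = 56/140 = 0.4
D = 0.9214 - 0.4 = 0.5214

0.5214


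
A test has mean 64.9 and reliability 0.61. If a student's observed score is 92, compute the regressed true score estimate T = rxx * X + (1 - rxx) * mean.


T_est = rxx * X + (1 - rxx) * mean
T_est = 0.61 * 92 + 0.39 * 64.9
T_est = 56.12 + 25.311
T_est = 81.431

81.431


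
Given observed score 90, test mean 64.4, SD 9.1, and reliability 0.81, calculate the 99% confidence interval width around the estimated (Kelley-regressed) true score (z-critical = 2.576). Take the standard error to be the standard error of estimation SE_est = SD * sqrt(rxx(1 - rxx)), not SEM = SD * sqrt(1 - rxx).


True score estimate = 0.81*90 + 0.19*64.4 = 85.136
SE_est = SD * sqrt(rxx * (1 - rxx)) = 9.1 * sqrt(0.81 * 0.19) = 9.1 * sqrt(0.1539) = 3.569938
CI = T_est +/- z * SE_est, so width = 2 * z * SE_est = 2 * 2.576 * 3.569938
Width = 18.3923

18.3923


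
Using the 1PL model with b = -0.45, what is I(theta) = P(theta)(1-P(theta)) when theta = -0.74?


P = 1/(1+exp(-(-0.74--0.45))) = 0.428
I = P*(1-P) = 0.428 * 0.572
I = 0.2448

0.2448


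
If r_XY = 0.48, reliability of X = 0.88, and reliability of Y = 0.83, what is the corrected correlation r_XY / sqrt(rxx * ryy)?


r_corrected = rxy / sqrt(rxx * ryy)
= 0.48 / sqrt(0.88 * 0.83)
= 0.48 / sqrt(0.7304)
= 0.48 / 0.854634
r_corrected = 0.5616

0.5616


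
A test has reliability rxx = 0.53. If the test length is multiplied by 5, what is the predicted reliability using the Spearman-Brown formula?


r_new = (n * rxx) / (1 + (n-1) * rxx)
r_new = (5 * 0.53) / (1 + 4 * 0.53)
r_new = 2.65 / 3.12
r_new = 0.8494

0.8494


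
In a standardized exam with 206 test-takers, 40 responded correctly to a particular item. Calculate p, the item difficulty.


Item difficulty p = number correct / total examinees
p = 40 / 206
p = 0.1942

0.1942


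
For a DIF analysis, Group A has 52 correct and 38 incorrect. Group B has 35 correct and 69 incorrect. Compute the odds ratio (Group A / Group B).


Odds_A = 52/38 = 1.3684
Odds_B = 35/69 = 0.5072
OR = Odds_A / Odds_B = 1.3684 / 0.5072
Exactly, OR = (52 * 69) / (38 * 35) = 3588 / 1330
OR = 2.6977

2.6977


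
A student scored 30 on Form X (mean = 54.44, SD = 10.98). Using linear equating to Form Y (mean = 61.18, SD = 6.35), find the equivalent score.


slope = SD_Y / SD_X = 6.35 / 10.98 ~ 0.5783
intercept = mean_Y - slope * mean_X = 61.18 - (6.35 / 10.98) * 54.44 ~ 29.696
Y = slope * X + intercept. To avoid rounding drift from the rounded slope/intercept, evaluate the equivalent form Y = mean_Y + SD_Y * (X - mean_X) / SD_X at full precision:
Y = 61.18 + 6.35 * (30 - 54.44) / 10.98
Y = 61.18 - 6.35 * 24.44 / 10.98
Y = 61.18 - 155.194 / 10.98
Y = 61.18 - 14.1342
Y = 47.0458

47.0458


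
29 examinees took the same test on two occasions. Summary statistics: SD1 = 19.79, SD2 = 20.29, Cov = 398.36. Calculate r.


r = cov(X,Y) / (SD_X * SD_Y)
r = 398.36 / (19.79 * 20.29)
r = 398.36 / 401.5391
r = 0.9921

0.9921


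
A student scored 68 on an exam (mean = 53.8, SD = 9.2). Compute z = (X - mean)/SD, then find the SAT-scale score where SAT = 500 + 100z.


z = (X - mean) / SD = (68 - 53.8) / 9.2
z = 14.2 / 9.2
z = 1.5435
SAT-scale = SAT = 500 + 100z
Carry z at full precision (z = 14.2 / 9.2) into the conversion:
SAT-scale = 500 + 100 * (14.2 / 9.2) = 500 + 1420 / 9.2
SAT-scale = 500 + 154.3478
SAT-scale = 654.3478

654.3478


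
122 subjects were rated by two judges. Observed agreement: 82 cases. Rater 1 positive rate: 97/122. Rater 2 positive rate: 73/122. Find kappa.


P_o = 82/122 = 0.672131
P_e = (97*73 + 25*49) / 14884 = 0.558049
kappa = (P_o - P_e) / (1 - P_e)
kappa = (0.672131 - 0.558049) / (1 - 0.558049)
kappa = 0.2581

0.2581


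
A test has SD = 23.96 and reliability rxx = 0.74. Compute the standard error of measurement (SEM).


SEM = SD * sqrt(1 - rxx)
SEM = 23.96 * sqrt(1 - 0.74)
SEM = 23.96 * sqrt(0.26) = 23.96 * 0.509902
SEM = 12.2173

12.2173


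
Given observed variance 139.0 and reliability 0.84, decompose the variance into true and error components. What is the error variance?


var_true = rxx * var_obs = 0.84 * 139.0 = 116.76
var_error = var_obs - var_true
var_error = 139.0 - 116.76
var_error = 22.24

22.24


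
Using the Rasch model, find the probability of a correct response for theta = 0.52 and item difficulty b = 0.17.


theta - b = 0.52 - 0.17 = 0.35
exp(-(theta - b)) = exp(-0.35) = 0.7047
P = 1 / (1 + 0.7047)
P = 0.5866

0.5866


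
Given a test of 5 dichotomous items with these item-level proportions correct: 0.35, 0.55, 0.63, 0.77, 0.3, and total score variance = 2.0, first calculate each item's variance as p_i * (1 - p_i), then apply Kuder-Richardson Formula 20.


For each item, compute p_i * q_i:
  Item 1: 0.35 * 0.65 = 0.2275
  Item 2: 0.55 * 0.45 = 0.2475
  Item 3: 0.63 * 0.37 = 0.2331
  Item 4: 0.77 * 0.23 = 0.1771
  Item 5: 0.3 * 0.7 = 0.21
Sum(p_i * q_i) = 0.2275 + 0.2475 + 0.2331 + 0.1771 + 0.21 = 1.0952
KR-20 = (k/(k-1)) * (1 - Sum(p_i*q_i) / Var_total)
= (5/4) * (1 - 1.0952/2.0)
= 1.25 * 0.4524
KR-20 = 0.5655

0.5655


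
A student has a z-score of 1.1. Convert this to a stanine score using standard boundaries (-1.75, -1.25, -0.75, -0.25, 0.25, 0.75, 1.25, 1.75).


Stanine boundaries: [-1.75, -1.25, -0.75, -0.25, 0.25, 0.75, 1.25, 1.75]
z = 1.1
Check each boundary:
  z >= -1.75 -> could be stanine 2
  z >= -1.25 -> could be stanine 3
  z >= -0.75 -> could be stanine 4
  z >= -0.25 -> could be stanine 5
  z >= 0.25 -> could be stanine 6
  z >= 0.75 -> could be stanine 7
  z < 1.25
  z < 1.75
Highest qualifying boundary gives stanine = 7

7


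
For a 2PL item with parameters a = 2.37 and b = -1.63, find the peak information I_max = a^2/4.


For 2PL, max info at theta = b = -1.63
I_max = a^2 / 4 = 2.37^2 / 4
= 5.6169 / 4
I_max = 1.4042

1.4042


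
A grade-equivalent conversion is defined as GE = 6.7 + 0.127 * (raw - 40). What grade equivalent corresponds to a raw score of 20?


raw - median = 20 - 40 = -20
slope * diff = 0.127 * -20 = -2.54
GE = 6.7 + -2.54
GE = 4.16

4.16


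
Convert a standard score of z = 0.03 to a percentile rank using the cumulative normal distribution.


CDF(z) = 0.5 * (1 + erf(z/sqrt(2)))
erf(0.0212) = 0.0239
CDF = 0.512
Percentile rank = 0.512 * 100 = 51.2

51.2


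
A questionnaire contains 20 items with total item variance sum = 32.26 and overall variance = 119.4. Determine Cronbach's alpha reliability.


alpha = (k/(k-1)) * (1 - sum(si^2)/s_total^2)
= (20/19) * (1 - 32.26/119.4)
alpha = 0.7682

0.7682


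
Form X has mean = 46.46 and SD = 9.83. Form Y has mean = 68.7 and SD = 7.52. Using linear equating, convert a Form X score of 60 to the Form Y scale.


slope = SD_Y / SD_X = 7.52 / 9.83 ~ 0.765
intercept = mean_Y - slope * mean_X = 68.7 - (7.52 / 9.83) * 46.46 ~ 33.1579
Y = slope * X + intercept. To avoid rounding drift from the rounded slope/intercept, evaluate the equivalent form Y = mean_Y + SD_Y * (X - mean_X) / SD_X at full precision:
Y = 68.7 + 7.52 * (60 - 46.46) / 9.83
Y = 68.7 + 7.52 * 13.54 / 9.83
Y = 68.7 + 101.8208 / 9.83
Y = 68.7 + 10.3582
Y = 79.0582

79.0582


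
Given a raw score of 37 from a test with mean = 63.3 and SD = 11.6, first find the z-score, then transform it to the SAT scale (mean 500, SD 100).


z = (X - mean) / SD = (37 - 63.3) / 11.6
z = -26.3 / 11.6
z = -2.2672
SAT-scale = SAT = 500 + 100z
Carry z at full precision (z = -26.3 / 11.6) into the conversion:
SAT-scale = 500 + 100 * (-26.3 / 11.6) = 500 + -2630 / 11.6
SAT-scale = 500 + -226.7241
SAT-scale = 273.2759

273.2759


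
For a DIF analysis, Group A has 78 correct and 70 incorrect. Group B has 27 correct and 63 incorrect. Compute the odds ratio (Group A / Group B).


Odds_A = 78/70 = 1.1143
Odds_B = 27/63 = 0.4286
OR = Odds_A / Odds_B = 1.1143 / 0.4286
Exactly, OR = (78 * 63) / (70 * 27) = 4914 / 1890
OR = 2.6

2.6


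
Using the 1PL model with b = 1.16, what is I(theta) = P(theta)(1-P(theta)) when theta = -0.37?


P = 1/(1+exp(-(-0.37-1.16))) = 0.178
I = P*(1-P) = 0.178 * 0.822
I = 0.1463

0.1463


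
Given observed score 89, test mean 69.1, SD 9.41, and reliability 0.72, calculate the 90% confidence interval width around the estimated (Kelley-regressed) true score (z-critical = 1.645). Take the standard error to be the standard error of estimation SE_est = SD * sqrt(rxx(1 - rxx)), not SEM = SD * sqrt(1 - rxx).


True score estimate = 0.72*89 + 0.28*69.1 = 83.428
SE_est = SD * sqrt(rxx * (1 - rxx)) = 9.41 * sqrt(0.72 * 0.28) = 9.41 * sqrt(0.2016) = 4.22508
CI = T_est +/- z * SE_est, so width = 2 * z * SE_est = 2 * 1.645 * 4.22508
Width = 13.9005

13.9005


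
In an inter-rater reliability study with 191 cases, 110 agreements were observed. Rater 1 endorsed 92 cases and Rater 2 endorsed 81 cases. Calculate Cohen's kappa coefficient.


P_o = 110/191 = 0.575916
P_e = (92*81 + 99*110) / 36481 = 0.502782
kappa = (P_o - P_e) / (1 - P_e)
kappa = (0.575916 - 0.502782) / (1 - 0.502782)
kappa = 0.1471

0.1471


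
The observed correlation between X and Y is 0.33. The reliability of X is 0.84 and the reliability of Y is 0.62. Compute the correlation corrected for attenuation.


r_corrected = rxy / sqrt(rxx * ryy)
= 0.33 / sqrt(0.84 * 0.62)
= 0.33 / sqrt(0.5208)
= 0.33 / 0.721665
r_corrected = 0.4573

0.4573


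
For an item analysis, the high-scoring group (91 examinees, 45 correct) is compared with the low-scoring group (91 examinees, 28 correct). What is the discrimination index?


p_upper = 45/91 = 0.4945
p_lower = 28/91 = 0.3077
D = 0.4945 - 0.3077 = 0.1868

0.1868


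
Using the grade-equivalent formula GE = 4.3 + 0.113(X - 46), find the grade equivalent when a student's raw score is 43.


raw - median = 43 - 46 = -3
slope * diff = 0.113 * -3 = -0.339
GE = 4.3 + -0.339
GE = 3.961

3.961


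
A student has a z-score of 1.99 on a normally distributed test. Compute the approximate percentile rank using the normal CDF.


CDF(z) = 0.5 * (1 + erf(z/sqrt(2)))
erf(1.4071) = 0.9534
CDF = 0.9767
Percentile rank = 0.9767 * 100 = 97.67

97.67


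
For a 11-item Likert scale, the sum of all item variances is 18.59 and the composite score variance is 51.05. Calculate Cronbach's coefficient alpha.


alpha = (k/(k-1)) * (1 - sum(si^2)/s_total^2)
= (11/10) * (1 - 18.59/51.05)
alpha = 0.6994

0.6994


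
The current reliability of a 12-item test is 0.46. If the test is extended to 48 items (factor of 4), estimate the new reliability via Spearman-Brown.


r_new = (n * rxx) / (1 + (n-1) * rxx)
r_new = (4 * 0.46) / (1 + 3 * 0.46)
r_new = 1.84 / 2.38
r_new = 0.7731

0.7731


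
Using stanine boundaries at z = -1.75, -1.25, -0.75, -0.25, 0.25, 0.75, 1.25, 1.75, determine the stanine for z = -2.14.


Stanine boundaries: [-1.75, -1.25, -0.75, -0.25, 0.25, 0.75, 1.25, 1.75]
z = -2.14
Check each boundary:
  z < -1.75
  z < -1.25
  z < -0.75
  z < -0.25
  z < 0.25
  z < 0.75
  z < 1.25
  z < 1.75
Highest qualifying boundary gives stanine = 1

1


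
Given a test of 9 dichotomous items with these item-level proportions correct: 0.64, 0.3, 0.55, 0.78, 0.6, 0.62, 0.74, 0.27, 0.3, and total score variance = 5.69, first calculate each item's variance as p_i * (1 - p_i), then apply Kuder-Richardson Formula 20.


For each item, compute p_i * q_i:
  Item 1: 0.64 * 0.36 = 0.2304
  Item 2: 0.3 * 0.7 = 0.21
  Item 3: 0.55 * 0.45 = 0.2475
  Item 4: 0.78 * 0.22 = 0.1716
  Item 5: 0.6 * 0.4 = 0.24
  Item 6: 0.62 * 0.38 = 0.2356
  Item 7: 0.74 * 0.26 = 0.1924
  Item 8: 0.27 * 0.73 = 0.1971
  Item 9: 0.3 * 0.7 = 0.21
Sum(p_i * q_i) = 0.2304 + 0.21 + 0.2475 + 0.1716 + 0.24 + 0.2356 + 0.1924 + 0.1971 + 0.21 = 1.9346
KR-20 = (k/(k-1)) * (1 - Sum(p_i*q_i) / Var_total)
= (9/8) * (1 - 1.9346/5.69)
= 1.125 * 0.66
KR-20 = 0.7425

0.7425


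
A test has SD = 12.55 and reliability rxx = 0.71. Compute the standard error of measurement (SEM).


SEM = SD * sqrt(1 - rxx)
SEM = 12.55 * sqrt(1 - 0.71)
SEM = 12.55 * sqrt(0.29) = 12.55 * 0.538516
SEM = 6.7584

6.7584


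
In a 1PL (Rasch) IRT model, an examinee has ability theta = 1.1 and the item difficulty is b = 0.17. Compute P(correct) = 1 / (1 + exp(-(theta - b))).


theta - b = 1.1 - 0.17 = 0.93
exp(-(theta - b)) = exp(-0.93) = 0.3946
P = 1 / (1 + 0.3946)
P = 0.7171

0.7171


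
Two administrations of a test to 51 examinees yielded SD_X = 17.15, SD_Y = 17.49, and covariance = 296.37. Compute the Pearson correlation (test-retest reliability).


r = cov(X,Y) / (SD_X * SD_Y)
r = 296.37 / (17.15 * 17.49)
r = 296.37 / 299.9535
r = 0.9881

0.9881


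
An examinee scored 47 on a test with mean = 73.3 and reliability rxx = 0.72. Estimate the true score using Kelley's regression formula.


T_est = rxx * X + (1 - rxx) * mean
T_est = 0.72 * 47 + 0.28 * 73.3
T_est = 33.84 + 20.524
T_est = 54.364

54.364


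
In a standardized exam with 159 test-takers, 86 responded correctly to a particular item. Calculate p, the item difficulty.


Item difficulty p = number correct / total examinees
p = 86 / 159
p = 0.5409

0.5409


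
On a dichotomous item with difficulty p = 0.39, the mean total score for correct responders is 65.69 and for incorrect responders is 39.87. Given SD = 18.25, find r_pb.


q = 1 - p = 0.61
rpb = ((M1 - M0) / SD) * sqrt(p * q)
rpb = ((65.69 - 39.87) / 18.25) * sqrt(0.39 * 0.61)
rpb = 0.6901

0.6901


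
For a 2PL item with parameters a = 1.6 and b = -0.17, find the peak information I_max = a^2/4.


For 2PL, max info at theta = b = -0.17
I_max = a^2 / 4 = 1.6^2 / 4
= 2.56 / 4
I_max = 0.64

0.64


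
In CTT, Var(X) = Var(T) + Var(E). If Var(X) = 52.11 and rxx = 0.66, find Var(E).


var_true = rxx * var_obs = 0.66 * 52.11 = 34.3926
var_error = var_obs - var_true
var_error = 52.11 - 34.3926
var_error = 17.7174

17.7174


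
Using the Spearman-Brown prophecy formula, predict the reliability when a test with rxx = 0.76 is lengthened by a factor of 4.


r_new = (n * rxx) / (1 + (n-1) * rxx)
r_new = (4 * 0.76) / (1 + 3 * 0.76)
r_new = 3.04 / 3.28
r_new = 0.9268

0.9268


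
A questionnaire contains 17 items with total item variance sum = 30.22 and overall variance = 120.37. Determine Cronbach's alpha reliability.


alpha = (k/(k-1)) * (1 - sum(si^2)/s_total^2)
= (17/16) * (1 - 30.22/120.37)
alpha = 0.7957

0.7957


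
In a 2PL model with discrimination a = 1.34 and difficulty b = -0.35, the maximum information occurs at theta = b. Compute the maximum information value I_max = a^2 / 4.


For 2PL, max info at theta = b = -0.35
I_max = a^2 / 4 = 1.34^2 / 4
= 1.7956 / 4
I_max = 0.4489

0.4489


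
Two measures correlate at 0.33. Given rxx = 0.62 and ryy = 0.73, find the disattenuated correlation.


r_corrected = rxy / sqrt(rxx * ryy)
= 0.33 / sqrt(0.62 * 0.73)
= 0.33 / sqrt(0.4526)
= 0.33 / 0.672756
r_corrected = 0.4905

0.4905


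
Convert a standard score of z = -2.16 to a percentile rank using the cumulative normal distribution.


CDF(z) = 0.5 * (1 + erf(z/sqrt(2)))
erf(-1.5274) = -0.9692
CDF = 0.0154
Percentile rank = 0.0154 * 100 = 1.54

1.54


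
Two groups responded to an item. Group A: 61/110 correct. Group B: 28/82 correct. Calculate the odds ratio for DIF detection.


Odds_A = 61/49 = 1.2449
Odds_B = 28/54 = 0.5185
OR = Odds_A / Odds_B = 1.2449 / 0.5185
Exactly, OR = (61 * 54) / (49 * 28) = 3294 / 1372
OR = 2.4009

2.4009


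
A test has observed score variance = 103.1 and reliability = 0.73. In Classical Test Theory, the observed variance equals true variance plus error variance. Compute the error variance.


var_true = rxx * var_obs = 0.73 * 103.1 = 75.263
var_error = var_obs - var_true
var_error = 103.1 - 75.263
var_error = 27.837

27.837


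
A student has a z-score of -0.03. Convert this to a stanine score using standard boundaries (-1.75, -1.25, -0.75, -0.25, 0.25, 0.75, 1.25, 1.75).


Stanine boundaries: [-1.75, -1.25, -0.75, -0.25, 0.25, 0.75, 1.25, 1.75]
z = -0.03
Check each boundary:
  z >= -1.75 -> could be stanine 2
  z >= -1.25 -> could be stanine 3
  z >= -0.75 -> could be stanine 4
  z >= -0.25 -> could be stanine 5
  z < 0.25
  z < 0.75
  z < 1.25
  z < 1.75
Highest qualifying boundary gives stanine = 5

5


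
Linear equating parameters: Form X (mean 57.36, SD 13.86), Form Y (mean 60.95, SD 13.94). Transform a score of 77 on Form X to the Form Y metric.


slope = SD_Y / SD_X = 13.94 / 13.86 ~ 1.0058
intercept = mean_Y - slope * mean_X = 60.95 - (13.94 / 13.86) * 57.36 ~ 3.2589
Y = slope * X + intercept. To avoid rounding drift from the rounded slope/intercept, evaluate the equivalent form Y = mean_Y + SD_Y * (X - mean_X) / SD_X at full precision:
Y = 60.95 + 13.94 * (77 - 57.36) / 13.86
Y = 60.95 + 13.94 * 19.64 / 13.86
Y = 60.95 + 273.7816 / 13.86
Y = 60.95 + 19.7534
Y = 80.7034

80.7034


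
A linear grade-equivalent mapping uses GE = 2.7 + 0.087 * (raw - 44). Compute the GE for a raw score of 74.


raw - median = 74 - 44 = 30
slope * diff = 0.087 * 30 = 2.61
GE = 2.7 + 2.61
GE = 5.31

5.31


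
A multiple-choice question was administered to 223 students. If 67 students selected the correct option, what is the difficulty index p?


Item difficulty p = number correct / total examinees
p = 67 / 223
p = 0.3004

0.3004


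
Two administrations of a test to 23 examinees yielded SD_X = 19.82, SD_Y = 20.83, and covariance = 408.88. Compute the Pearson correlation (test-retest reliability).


r = cov(X,Y) / (SD_X * SD_Y)
r = 408.88 / (19.82 * 20.83)
r = 408.88 / 412.8506
r = 0.9904

0.9904


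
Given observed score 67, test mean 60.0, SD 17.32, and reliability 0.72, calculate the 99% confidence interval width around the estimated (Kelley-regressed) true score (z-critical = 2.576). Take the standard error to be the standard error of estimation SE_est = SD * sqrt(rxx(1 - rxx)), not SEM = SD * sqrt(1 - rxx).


True score estimate = 0.72*67 + 0.28*60.0 = 65.04
SE_est = SD * sqrt(rxx * (1 - rxx)) = 17.32 * sqrt(0.72 * 0.28) = 17.32 * sqrt(0.2016) = 7.776661
CI = T_est +/- z * SE_est, so width = 2 * z * SE_est = 2 * 2.576 * 7.776661
Width = 40.0654

40.0654


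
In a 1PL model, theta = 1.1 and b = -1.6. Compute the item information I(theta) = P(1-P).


P = 1/(1+exp(-(1.1--1.6))) = 0.937
I = P*(1-P) = 0.937 * 0.063
I = 0.059

0.059


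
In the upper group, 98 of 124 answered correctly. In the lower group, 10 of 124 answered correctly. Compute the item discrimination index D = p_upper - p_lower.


p_upper = 98/124 = 0.7903
p_lower = 10/124 = 0.0806
D = 0.7903 - 0.0806 = 0.7097

0.7097


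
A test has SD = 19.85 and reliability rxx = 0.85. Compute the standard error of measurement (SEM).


SEM = SD * sqrt(1 - rxx)
SEM = 19.85 * sqrt(1 - 0.85)
SEM = 19.85 * sqrt(0.15) = 19.85 * 0.387298
SEM = 7.6879

7.6879


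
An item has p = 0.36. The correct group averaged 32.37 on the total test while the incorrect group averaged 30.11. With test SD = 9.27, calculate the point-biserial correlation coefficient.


q = 1 - p = 0.64
rpb = ((M1 - M0) / SD) * sqrt(p * q)
rpb = ((32.37 - 30.11) / 9.27) * sqrt(0.36 * 0.64)
rpb = 0.117

0.117


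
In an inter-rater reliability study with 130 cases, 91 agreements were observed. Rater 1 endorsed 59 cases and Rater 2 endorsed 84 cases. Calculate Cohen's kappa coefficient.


P_o = 91/130 = 0.7
P_e = (59*84 + 71*46) / 16900 = 0.486509
kappa = (P_o - P_e) / (1 - P_e)
kappa = (0.7 - 0.486509) / (1 - 0.486509)
kappa = 0.4158

0.4158


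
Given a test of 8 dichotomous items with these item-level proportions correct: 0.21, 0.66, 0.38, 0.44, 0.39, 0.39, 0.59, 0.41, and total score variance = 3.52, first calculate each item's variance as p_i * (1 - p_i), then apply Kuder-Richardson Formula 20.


For each item, compute p_i * q_i:
  Item 1: 0.21 * 0.79 = 0.1659
  Item 2: 0.66 * 0.34 = 0.2244
  Item 3: 0.38 * 0.62 = 0.2356
  Item 4: 0.44 * 0.56 = 0.2464
  Item 5: 0.39 * 0.61 = 0.2379
  Item 6: 0.39 * 0.61 = 0.2379
  Item 7: 0.59 * 0.41 = 0.2419
  Item 8: 0.41 * 0.59 = 0.2419
Sum(p_i * q_i) = 0.1659 + 0.2244 + 0.2356 + 0.2464 + 0.2379 + 0.2379 + 0.2419 + 0.2419 = 1.8319
KR-20 = (k/(k-1)) * (1 - Sum(p_i*q_i) / Var_total)
= (8/7) * (1 - 1.8319/3.52)
= 1.1429 * 0.4796
KR-20 = 0.5481

0.5481


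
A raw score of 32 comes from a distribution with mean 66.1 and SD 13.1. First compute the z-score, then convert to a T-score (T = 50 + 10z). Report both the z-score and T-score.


z = (X - mean) / SD = (32 - 66.1) / 13.1
z = -34.1 / 13.1
z = -2.6031
T-score = T = 50 + 10z
Carry z at full precision (z = -34.1 / 13.1) into the conversion:
T-score = 50 + 10 * (-34.1 / 13.1) = 50 + -341 / 13.1
T-score = 50 + -26.0305
T-score = 23.9695

23.9695


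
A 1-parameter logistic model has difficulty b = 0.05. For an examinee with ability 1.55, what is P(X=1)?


theta - b = 1.55 - 0.05 = 1.5
exp(-(theta - b)) = exp(-1.5) = 0.2231
P = 1 / (1 + 0.2231)
P = 0.8176

0.8176


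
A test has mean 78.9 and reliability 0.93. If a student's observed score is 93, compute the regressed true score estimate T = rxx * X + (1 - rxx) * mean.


T_est = rxx * X + (1 - rxx) * mean
T_est = 0.93 * 93 + 0.07 * 78.9
T_est = 86.49 + 5.523
T_est = 92.013

92.013


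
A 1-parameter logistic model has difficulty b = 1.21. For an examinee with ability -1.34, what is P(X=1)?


theta - b = -1.34 - 1.21 = -2.55
exp(-(theta - b)) = exp(2.55) = 12.8071
P = 1 / (1 + 12.8071)
P = 0.0724

0.0724


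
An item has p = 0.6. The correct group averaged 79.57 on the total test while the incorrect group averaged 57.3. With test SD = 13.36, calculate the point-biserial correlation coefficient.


q = 1 - p = 0.4
rpb = ((M1 - M0) / SD) * sqrt(p * q)
rpb = ((79.57 - 57.3) / 13.36) * sqrt(0.6 * 0.4)
rpb = 0.8166

0.8166


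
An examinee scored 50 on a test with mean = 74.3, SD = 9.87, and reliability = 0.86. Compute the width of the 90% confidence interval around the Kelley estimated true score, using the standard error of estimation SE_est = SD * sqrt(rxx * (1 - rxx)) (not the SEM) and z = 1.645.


True score estimate = 0.86*50 + 0.14*74.3 = 53.402
SE_est = SD * sqrt(rxx * (1 - rxx)) = 9.87 * sqrt(0.86 * 0.14) = 9.87 * sqrt(0.1204) = 3.424762
CI = T_est +/- z * SE_est, so width = 2 * z * SE_est = 2 * 1.645 * 3.424762
Width = 11.2675

11.2675


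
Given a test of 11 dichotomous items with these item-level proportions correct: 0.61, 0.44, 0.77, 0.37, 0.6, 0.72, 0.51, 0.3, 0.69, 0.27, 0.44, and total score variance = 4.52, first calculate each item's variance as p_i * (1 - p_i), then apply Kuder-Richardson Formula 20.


For each item, compute p_i * q_i:
  Item 1: 0.61 * 0.39 = 0.2379
  Item 2: 0.44 * 0.56 = 0.2464
  Item 3: 0.77 * 0.23 = 0.1771
  Item 4: 0.37 * 0.63 = 0.2331
  Item 5: 0.6 * 0.4 = 0.24
  Item 6: 0.72 * 0.28 = 0.2016
  Item 7: 0.51 * 0.49 = 0.2499
  Item 8: 0.3 * 0.7 = 0.21
  Item 9: 0.69 * 0.31 = 0.2139
  Item 10: 0.27 * 0.73 = 0.1971
  Item 11: 0.44 * 0.56 = 0.2464
Sum(p_i * q_i) = 0.2379 + 0.2464 + 0.1771 + 0.2331 + 0.24 + 0.2016 + 0.2499 + 0.21 + 0.2139 + 0.1971 + 0.2464 = 2.4534
KR-20 = (k/(k-1)) * (1 - Sum(p_i*q_i) / Var_total)
= (11/10) * (1 - 2.4534/4.52)
= 1.1 * 0.4572
KR-20 = 0.5029

0.5029


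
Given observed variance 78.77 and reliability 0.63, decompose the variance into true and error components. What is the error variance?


var_true = rxx * var_obs = 0.63 * 78.77 = 49.6251
var_error = var_obs - var_true
var_error = 78.77 - 49.6251
var_error = 29.1449

29.1449


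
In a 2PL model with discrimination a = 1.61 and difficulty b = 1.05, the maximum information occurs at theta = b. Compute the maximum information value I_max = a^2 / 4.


For 2PL, max info at theta = b = 1.05
I_max = a^2 / 4 = 1.61^2 / 4
= 2.5921 / 4
I_max = 0.648

0.648


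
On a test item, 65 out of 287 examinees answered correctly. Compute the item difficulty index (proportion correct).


Item difficulty p = number correct / total examinees
p = 65 / 287
p = 0.2265

0.2265


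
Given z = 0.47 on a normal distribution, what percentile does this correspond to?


CDF(z) = 0.5 * (1 + erf(z/sqrt(2)))
erf(0.3323) = 0.3616
CDF = 0.6808
Percentile rank = 0.6808 * 100 = 68.08

68.08


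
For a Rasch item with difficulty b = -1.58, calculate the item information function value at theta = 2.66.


P = 1/(1+exp(-(2.66--1.58))) = 0.9858
I = P*(1-P) = 0.9858 * 0.0142
I = 0.014

0.014


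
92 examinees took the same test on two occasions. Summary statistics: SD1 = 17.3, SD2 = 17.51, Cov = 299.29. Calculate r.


r = cov(X,Y) / (SD_X * SD_Y)
r = 299.29 / (17.3 * 17.51)
r = 299.29 / 302.923
r = 0.988

0.988


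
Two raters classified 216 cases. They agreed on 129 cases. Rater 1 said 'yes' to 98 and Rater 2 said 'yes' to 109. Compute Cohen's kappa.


P_o = 129/216 = 0.597222
P_e = (98*109 + 118*107) / 46656 = 0.499571
kappa = (P_o - P_e) / (1 - P_e)
kappa = (0.597222 - 0.499571) / (1 - 0.499571)
kappa = 0.1951

0.1951


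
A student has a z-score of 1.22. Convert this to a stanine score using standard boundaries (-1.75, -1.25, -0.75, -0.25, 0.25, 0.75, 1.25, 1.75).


Stanine boundaries: [-1.75, -1.25, -0.75, -0.25, 0.25, 0.75, 1.25, 1.75]
z = 1.22
Check each boundary:
  z >= -1.75 -> could be stanine 2
  z >= -1.25 -> could be stanine 3
  z >= -0.75 -> could be stanine 4
  z >= -0.25 -> could be stanine 5
  z >= 0.25 -> could be stanine 6
  z >= 0.75 -> could be stanine 7
  z < 1.25
  z < 1.75
Highest qualifying boundary gives stanine = 7

7


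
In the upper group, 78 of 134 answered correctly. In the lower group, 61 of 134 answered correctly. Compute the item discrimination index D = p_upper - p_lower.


p_upper = 78/134 = 0.5821
p_lower = 61/134 = 0.4552
D = 0.5821 - 0.4552 = 0.1269

0.1269


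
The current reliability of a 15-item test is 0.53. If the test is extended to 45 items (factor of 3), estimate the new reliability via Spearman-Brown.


r_new = (n * rxx) / (1 + (n-1) * rxx)
r_new = (3 * 0.53) / (1 + 2 * 0.53)
r_new = 1.59 / 2.06
r_new = 0.7718

0.7718


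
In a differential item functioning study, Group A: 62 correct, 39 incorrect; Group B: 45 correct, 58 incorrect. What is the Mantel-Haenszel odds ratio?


Odds_A = 62/39 = 1.5897
Odds_B = 45/58 = 0.7759
OR = Odds_A / Odds_B = 1.5897 / 0.7759
Exactly, OR = (62 * 58) / (39 * 45) = 3596 / 1755
OR = 2.049

2.049


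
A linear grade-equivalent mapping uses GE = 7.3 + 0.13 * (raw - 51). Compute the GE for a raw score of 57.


raw - median = 57 - 51 = 6
slope * diff = 0.13 * 6 = 0.78
GE = 7.3 + 0.78
GE = 8.08

8.08


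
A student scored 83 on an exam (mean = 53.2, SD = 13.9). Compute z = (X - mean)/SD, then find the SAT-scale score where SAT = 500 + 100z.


z = (X - mean) / SD = (83 - 53.2) / 13.9
z = 29.8 / 13.9
z = 2.1439
SAT-scale = SAT = 500 + 100z
Carry z at full precision (z = 29.8 / 13.9) into the conversion:
SAT-scale = 500 + 100 * (29.8 / 13.9) = 500 + 2980 / 13.9
SAT-scale = 500 + 214.3885
SAT-scale = 714.3885

714.3885


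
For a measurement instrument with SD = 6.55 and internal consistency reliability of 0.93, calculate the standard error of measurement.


SEM = SD * sqrt(1 - rxx)
SEM = 6.55 * sqrt(1 - 0.93)
SEM = 6.55 * sqrt(0.07) = 6.55 * 0.264575
SEM = 1.733

1.733


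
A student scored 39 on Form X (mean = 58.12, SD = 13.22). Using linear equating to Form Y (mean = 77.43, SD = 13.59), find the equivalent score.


slope = SD_Y / SD_X = 13.59 / 13.22 ~ 1.028
intercept = mean_Y - slope * mean_X = 77.43 - (13.59 / 13.22) * 58.12 ~ 17.6833
Y = slope * X + intercept. To avoid rounding drift from the rounded slope/intercept, evaluate the equivalent form Y = mean_Y + SD_Y * (X - mean_X) / SD_X at full precision:
Y = 77.43 + 13.59 * (39 - 58.12) / 13.22
Y = 77.43 - 13.59 * 19.12 / 13.22
Y = 77.43 - 259.8408 / 13.22
Y = 77.43 - 19.6551
Y = 57.7749

57.7749


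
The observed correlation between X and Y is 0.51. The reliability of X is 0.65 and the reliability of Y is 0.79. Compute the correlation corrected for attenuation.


r_corrected = rxy / sqrt(rxx * ryy)
= 0.51 / sqrt(0.65 * 0.79)
= 0.51 / sqrt(0.5135)
= 0.51 / 0.716589
r_corrected = 0.7117

0.7117


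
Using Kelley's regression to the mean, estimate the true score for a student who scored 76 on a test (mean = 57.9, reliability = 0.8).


T_est = rxx * X + (1 - rxx) * mean
T_est = 0.8 * 76 + 0.2 * 57.9
T_est = 60.8 + 11.58
T_est = 72.38

72.38
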